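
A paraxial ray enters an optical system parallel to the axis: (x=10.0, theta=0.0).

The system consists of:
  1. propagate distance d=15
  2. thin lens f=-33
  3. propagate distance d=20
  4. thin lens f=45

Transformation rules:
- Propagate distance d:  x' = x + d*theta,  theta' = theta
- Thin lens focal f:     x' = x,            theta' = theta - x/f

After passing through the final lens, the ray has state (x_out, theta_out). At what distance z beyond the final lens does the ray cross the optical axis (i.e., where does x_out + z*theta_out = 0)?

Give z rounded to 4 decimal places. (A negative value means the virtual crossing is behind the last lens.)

Initial: x=10.0000 theta=0.0000
After 1 (propagate distance d=15): x=10.0000 theta=0.0000
After 2 (thin lens f=-33): x=10.0000 theta=10/33 (≈0.3030)
After 3 (propagate distance d=20): x=530/33 (≈16.0606) theta=10/33 (≈0.3030)
After 4 (thin lens f=45): x=530/33 (≈16.0606) theta=-16/297 (≈-0.0539)
z_focus = -x_out/theta_out = -(530/33)/(-16/297) = 298.1250
Rounded to 4 decimal places: z = 298.1250

Answer: 298.1250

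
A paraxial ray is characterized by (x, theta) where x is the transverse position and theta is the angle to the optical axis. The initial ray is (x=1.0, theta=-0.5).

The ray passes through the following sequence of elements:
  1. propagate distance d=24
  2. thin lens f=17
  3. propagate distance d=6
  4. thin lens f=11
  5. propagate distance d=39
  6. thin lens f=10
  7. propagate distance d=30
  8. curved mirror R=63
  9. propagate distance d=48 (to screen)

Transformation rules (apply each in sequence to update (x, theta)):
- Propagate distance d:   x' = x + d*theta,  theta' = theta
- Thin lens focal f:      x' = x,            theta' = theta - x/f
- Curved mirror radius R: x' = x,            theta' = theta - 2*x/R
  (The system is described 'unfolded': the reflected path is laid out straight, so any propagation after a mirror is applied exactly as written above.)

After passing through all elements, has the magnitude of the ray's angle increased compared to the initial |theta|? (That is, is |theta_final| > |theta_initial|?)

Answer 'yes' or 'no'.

Answer: yes

Derivation:
Initial: x=1.0000 theta=-0.5000
After 1 (propagate distance d=24): x=-11.0000 theta=-0.5000
After 2 (thin lens f=17): x=-11.0000 theta=5/34 (≈0.1471)
After 3 (propagate distance d=6): x=-172/17 (≈-10.1176) theta=5/34 (≈0.1471)
After 4 (thin lens f=11): x=-172/17 (≈-10.1176) theta=399/374 (≈1.0668)
After 5 (propagate distance d=39): x=11777/374 (≈31.4893) theta=399/374 (≈1.0668)
After 6 (thin lens f=10): x=11777/374 (≈31.4893) theta=-7787/3740 (≈-2.0821)
After 7 (propagate distance d=30): x=-5792/187 (≈-30.9733) theta=-7787/3740 (≈-2.0821)
After 8 (curved mirror R=63): x=-5792/187 (≈-30.9733) theta=-258901/235620 (≈-1.0988)
After 9 (propagate distance d=48 (to screen)): x=-96692/1155 (≈-83.7160) theta=-258901/235620 (≈-1.0988)
|theta_initial|=0.5000 |theta_final|=258901/235620 (≈1.0988) -> increased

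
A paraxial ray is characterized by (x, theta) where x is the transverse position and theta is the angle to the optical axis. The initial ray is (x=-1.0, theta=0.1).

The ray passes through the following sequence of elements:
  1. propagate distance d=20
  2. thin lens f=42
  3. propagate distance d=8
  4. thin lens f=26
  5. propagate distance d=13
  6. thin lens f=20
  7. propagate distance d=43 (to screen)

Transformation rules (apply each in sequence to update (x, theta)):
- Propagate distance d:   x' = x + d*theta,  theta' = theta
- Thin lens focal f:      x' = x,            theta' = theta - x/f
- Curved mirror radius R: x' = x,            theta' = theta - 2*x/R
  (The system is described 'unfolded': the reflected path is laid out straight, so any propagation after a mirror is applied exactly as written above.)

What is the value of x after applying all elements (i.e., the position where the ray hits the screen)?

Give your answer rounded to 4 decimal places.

Initial: x=-1.0000 theta=0.1000
After 1 (propagate distance d=20): x=1.0000 theta=0.1000
After 2 (thin lens f=42): x=1.0000 theta=8/105 (≈0.0762)
After 3 (propagate distance d=8): x=169/105 (≈1.6095) theta=8/105 (≈0.0762)
After 4 (thin lens f=26): x=169/105 (≈1.6095) theta=1/70 (≈0.0143)
After 5 (propagate distance d=13): x=377/210 (≈1.7952) theta=1/70 (≈0.0143)
After 6 (thin lens f=20): x=377/210 (≈1.7952) theta=-317/4200 (≈-0.0755)
After 7 (propagate distance d=43 (to screen)): x=-6091/4200 (≈-1.4502) theta=-317/4200 (≈-0.0755)
Rounded to 4 decimal places: x = -1.4502

Answer: -1.4502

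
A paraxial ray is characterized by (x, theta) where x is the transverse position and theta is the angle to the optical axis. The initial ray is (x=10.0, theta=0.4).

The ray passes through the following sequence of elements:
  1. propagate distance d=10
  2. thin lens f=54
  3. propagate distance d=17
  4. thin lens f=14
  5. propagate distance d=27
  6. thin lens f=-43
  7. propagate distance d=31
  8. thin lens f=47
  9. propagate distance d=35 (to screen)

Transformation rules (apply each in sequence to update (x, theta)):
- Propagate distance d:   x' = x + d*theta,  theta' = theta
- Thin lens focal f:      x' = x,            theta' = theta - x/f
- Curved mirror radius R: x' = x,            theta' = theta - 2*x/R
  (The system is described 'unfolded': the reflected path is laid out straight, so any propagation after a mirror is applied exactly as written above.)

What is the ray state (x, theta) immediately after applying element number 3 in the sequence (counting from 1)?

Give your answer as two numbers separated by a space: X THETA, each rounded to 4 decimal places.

Initial: x=10.0000 theta=0.4000
After 1 (propagate distance d=10): x=14.0000 theta=0.4000
After 2 (thin lens f=54): x=14.0000 theta=19/135 (≈0.1407)
After 3 (propagate distance d=17): x=2213/135 (≈16.3926) theta=19/135 (≈0.1407)
Rounded to 4 decimal places: x = 16.3926, theta = 0.1407

Answer: 16.3926 0.1407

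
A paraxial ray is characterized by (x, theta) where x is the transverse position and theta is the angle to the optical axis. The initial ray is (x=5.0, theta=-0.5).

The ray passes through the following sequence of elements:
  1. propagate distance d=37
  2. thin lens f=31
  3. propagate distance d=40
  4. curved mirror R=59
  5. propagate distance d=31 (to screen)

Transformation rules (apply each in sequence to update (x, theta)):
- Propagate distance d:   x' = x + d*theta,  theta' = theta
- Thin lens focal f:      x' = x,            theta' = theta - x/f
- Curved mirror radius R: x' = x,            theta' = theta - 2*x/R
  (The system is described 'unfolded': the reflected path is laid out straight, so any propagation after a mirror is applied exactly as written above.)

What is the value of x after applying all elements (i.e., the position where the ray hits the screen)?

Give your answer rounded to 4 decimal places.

Initial: x=5.0000 theta=-0.5000
After 1 (propagate distance d=37): x=-13.5000 theta=-0.5000
After 2 (thin lens f=31): x=-13.5000 theta=-2/31 (≈-0.0645)
After 3 (propagate distance d=40): x=-997/62 (≈-16.0806) theta=-2/31 (≈-0.0645)
After 4 (curved mirror R=59): x=-997/62 (≈-16.0806) theta=879/1829 (≈0.4806)
After 5 (propagate distance d=31 (to screen)): x=-4325/3658 (≈-1.1823) theta=879/1829 (≈0.4806)
Rounded to 4 decimal places: x = -1.1823

Answer: -1.1823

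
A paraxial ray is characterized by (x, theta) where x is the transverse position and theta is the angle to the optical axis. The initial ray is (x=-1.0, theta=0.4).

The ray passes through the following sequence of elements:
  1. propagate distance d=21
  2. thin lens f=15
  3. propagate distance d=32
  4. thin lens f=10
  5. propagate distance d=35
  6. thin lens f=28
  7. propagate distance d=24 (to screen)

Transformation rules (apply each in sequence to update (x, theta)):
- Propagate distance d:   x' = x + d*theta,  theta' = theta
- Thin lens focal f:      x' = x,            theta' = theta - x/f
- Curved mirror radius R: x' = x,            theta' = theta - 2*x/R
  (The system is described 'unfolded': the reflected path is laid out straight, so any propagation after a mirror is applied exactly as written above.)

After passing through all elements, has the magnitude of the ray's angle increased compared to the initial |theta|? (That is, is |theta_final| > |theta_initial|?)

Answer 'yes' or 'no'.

Initial: x=-1.0000 theta=0.4000
After 1 (propagate distance d=21): x=7.4000 theta=0.4000
After 2 (thin lens f=15): x=7.4000 theta=-7/75 (≈-0.0933)
After 3 (propagate distance d=32): x=331/75 (≈4.4133) theta=-7/75 (≈-0.0933)
After 4 (thin lens f=10): x=331/75 (≈4.4133) theta=-401/750 (≈-0.5347)
After 5 (propagate distance d=35): x=-14.3000 theta=-401/750 (≈-0.5347)
After 6 (thin lens f=28): x=-14.3000 theta=-503/21000 (≈-0.0240)
After 7 (propagate distance d=24 (to screen)): x=-26031/1750 (≈-14.8749) theta=-503/21000 (≈-0.0240)
|theta_initial|=0.4000 |theta_final|=503/21000 (≈0.0240) -> not increased

Answer: no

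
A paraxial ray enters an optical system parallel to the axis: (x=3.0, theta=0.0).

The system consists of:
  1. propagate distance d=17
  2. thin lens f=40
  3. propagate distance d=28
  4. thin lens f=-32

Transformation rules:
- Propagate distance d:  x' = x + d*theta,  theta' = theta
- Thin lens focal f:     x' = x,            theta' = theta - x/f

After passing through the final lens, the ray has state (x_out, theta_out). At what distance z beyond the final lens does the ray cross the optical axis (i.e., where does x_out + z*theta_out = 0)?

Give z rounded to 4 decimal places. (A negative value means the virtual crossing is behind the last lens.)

Initial: x=3.0000 theta=0.0000
After 1 (propagate distance d=17): x=3.0000 theta=0.0000
After 2 (thin lens f=40): x=3.0000 theta=-0.0750
After 3 (propagate distance d=28): x=0.9000 theta=-0.0750
After 4 (thin lens f=-32): x=0.9000 theta=-3/64 (≈-0.0469)
z_focus = -x_out/theta_out = -(0.9000)/(-3/64) = 19.2000
Rounded to 4 decimal places: z = 19.2000

Answer: 19.2000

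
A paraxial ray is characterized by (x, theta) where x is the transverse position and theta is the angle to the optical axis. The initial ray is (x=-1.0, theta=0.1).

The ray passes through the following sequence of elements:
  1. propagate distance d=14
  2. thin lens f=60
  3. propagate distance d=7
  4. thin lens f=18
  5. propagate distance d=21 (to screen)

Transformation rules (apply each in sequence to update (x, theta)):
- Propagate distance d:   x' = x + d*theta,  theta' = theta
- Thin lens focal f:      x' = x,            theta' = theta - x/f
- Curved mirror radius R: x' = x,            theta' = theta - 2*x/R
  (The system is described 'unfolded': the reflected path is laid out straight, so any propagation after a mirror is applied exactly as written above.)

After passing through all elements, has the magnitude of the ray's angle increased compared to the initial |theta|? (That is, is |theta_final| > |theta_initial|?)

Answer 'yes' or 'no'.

Initial: x=-1.0000 theta=0.1000
After 1 (propagate distance d=14): x=0.4000 theta=0.1000
After 2 (thin lens f=60): x=0.4000 theta=7/75 (≈0.0933)
After 3 (propagate distance d=7): x=79/75 (≈1.0533) theta=7/75 (≈0.0933)
After 4 (thin lens f=18): x=79/75 (≈1.0533) theta=47/1350 (≈0.0348)
After 5 (propagate distance d=21 (to screen)): x=803/450 (≈1.7844) theta=47/1350 (≈0.0348)
|theta_initial|=0.1000 |theta_final|=47/1350 (≈0.0348) -> not increased

Answer: no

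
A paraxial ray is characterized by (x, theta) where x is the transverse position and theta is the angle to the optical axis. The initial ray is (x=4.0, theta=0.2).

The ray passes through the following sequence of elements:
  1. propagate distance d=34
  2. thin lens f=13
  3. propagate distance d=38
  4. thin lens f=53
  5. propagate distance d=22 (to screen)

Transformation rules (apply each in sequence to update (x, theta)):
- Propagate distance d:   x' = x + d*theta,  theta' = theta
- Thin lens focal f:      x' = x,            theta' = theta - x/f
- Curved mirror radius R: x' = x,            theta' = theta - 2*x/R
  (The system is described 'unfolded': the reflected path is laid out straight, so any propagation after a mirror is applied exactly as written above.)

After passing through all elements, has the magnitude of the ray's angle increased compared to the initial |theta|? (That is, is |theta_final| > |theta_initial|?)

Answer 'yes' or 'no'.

Initial: x=4.0000 theta=0.2000
After 1 (propagate distance d=34): x=10.8000 theta=0.2000
After 2 (thin lens f=13): x=10.8000 theta=-41/65 (≈-0.6308)
After 3 (propagate distance d=38): x=-856/65 (≈-13.1692) theta=-41/65 (≈-0.6308)
After 4 (thin lens f=53): x=-856/65 (≈-13.1692) theta=-1317/3445 (≈-0.3823)
After 5 (propagate distance d=22 (to screen)): x=-74342/3445 (≈-21.5797) theta=-1317/3445 (≈-0.3823)
|theta_initial|=0.2000 |theta_final|=1317/3445 (≈0.3823) -> increased

Answer: yes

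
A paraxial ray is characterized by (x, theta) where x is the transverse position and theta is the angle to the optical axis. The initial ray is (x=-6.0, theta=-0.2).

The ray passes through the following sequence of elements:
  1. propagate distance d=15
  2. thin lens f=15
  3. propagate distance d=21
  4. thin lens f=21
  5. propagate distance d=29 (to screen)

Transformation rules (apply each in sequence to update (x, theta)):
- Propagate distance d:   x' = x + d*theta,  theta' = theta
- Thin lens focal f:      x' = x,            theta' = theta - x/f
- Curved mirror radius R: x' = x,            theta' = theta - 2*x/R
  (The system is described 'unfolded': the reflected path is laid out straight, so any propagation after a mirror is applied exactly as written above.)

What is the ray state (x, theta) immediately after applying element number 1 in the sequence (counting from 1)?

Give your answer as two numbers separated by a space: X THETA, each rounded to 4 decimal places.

Answer: -9.0000 -0.2000

Derivation:
Initial: x=-6.0000 theta=-0.2000
After 1 (propagate distance d=15): x=-9.0000 theta=-0.2000
Rounded to 4 decimal places: x = -9.0000, theta = -0.2000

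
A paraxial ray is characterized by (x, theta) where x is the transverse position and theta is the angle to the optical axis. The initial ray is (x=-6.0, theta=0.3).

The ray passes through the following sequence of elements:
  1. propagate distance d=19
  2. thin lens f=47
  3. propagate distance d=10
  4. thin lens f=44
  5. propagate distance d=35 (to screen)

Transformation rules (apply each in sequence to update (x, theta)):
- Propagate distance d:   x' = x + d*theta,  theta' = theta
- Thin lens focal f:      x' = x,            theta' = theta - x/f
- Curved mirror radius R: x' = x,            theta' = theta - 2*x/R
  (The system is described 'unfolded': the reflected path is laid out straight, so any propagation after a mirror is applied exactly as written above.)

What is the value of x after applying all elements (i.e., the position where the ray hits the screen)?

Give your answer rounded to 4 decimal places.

Answer: 11.2887

Derivation:
Initial: x=-6.0000 theta=0.3000
After 1 (propagate distance d=19): x=-0.3000 theta=0.3000
After 2 (thin lens f=47): x=-0.3000 theta=72/235 (≈0.3064)
After 3 (propagate distance d=10): x=1299/470 (≈2.7638) theta=72/235 (≈0.3064)
After 4 (thin lens f=44): x=1299/470 (≈2.7638) theta=5037/20680 (≈0.2436)
After 5 (propagate distance d=35 (to screen)): x=233451/20680 (≈11.2887) theta=5037/20680 (≈0.2436)
Rounded to 4 decimal places: x = 11.2887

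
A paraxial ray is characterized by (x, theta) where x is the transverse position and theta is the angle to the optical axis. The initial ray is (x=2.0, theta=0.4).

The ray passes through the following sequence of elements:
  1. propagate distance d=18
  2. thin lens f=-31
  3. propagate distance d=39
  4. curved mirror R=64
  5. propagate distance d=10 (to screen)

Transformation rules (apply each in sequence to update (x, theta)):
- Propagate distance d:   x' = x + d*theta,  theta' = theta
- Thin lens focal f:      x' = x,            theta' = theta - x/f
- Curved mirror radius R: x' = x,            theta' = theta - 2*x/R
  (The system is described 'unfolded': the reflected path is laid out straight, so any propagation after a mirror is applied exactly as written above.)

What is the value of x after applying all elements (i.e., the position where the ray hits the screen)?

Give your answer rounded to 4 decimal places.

Initial: x=2.0000 theta=0.4000
After 1 (propagate distance d=18): x=9.2000 theta=0.4000
After 2 (thin lens f=-31): x=9.2000 theta=108/155 (≈0.6968)
After 3 (propagate distance d=39): x=5638/155 (≈36.3742) theta=108/155 (≈0.6968)
After 4 (curved mirror R=64): x=5638/155 (≈36.3742) theta=-1091/2480 (≈-0.4399)
After 5 (propagate distance d=10 (to screen)): x=31.9750 theta=-1091/2480 (≈-0.4399)
Rounded to 4 decimal places: x = 31.9750

Answer: 31.9750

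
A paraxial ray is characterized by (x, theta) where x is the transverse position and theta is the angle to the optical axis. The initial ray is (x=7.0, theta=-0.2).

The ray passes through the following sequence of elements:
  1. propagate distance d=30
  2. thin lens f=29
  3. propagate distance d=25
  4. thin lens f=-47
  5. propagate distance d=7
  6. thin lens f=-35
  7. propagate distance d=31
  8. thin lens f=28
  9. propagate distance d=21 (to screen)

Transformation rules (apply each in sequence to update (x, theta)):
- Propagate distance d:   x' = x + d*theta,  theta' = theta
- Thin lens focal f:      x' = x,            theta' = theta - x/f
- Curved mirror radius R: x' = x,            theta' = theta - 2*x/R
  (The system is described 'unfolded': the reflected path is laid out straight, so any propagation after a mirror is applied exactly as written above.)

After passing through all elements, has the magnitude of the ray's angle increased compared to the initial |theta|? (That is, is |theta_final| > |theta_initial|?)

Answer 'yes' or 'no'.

Initial: x=7.0000 theta=-0.2000
After 1 (propagate distance d=30): x=1.0000 theta=-0.2000
After 2 (thin lens f=29): x=1.0000 theta=-34/145 (≈-0.2345)
After 3 (propagate distance d=25): x=-141/29 (≈-4.8621) theta=-34/145 (≈-0.2345)
After 4 (thin lens f=-47): x=-141/29 (≈-4.8621) theta=-49/145 (≈-0.3379)
After 5 (propagate distance d=7): x=-1048/145 (≈-7.2276) theta=-49/145 (≈-0.3379)
After 6 (thin lens f=-35): x=-1048/145 (≈-7.2276) theta=-2763/5075 (≈-0.5444)
After 7 (propagate distance d=31): x=-122333/5075 (≈-24.1050) theta=-2763/5075 (≈-0.5444)
After 8 (thin lens f=28): x=-122333/5075 (≈-24.1050) theta=44969/142100 (≈0.3165)
After 9 (propagate distance d=21 (to screen)): x=-14177/812 (≈-17.4594) theta=44969/142100 (≈0.3165)
|theta_initial|=0.2000 |theta_final|=44969/142100 (≈0.3165) -> increased

Answer: yes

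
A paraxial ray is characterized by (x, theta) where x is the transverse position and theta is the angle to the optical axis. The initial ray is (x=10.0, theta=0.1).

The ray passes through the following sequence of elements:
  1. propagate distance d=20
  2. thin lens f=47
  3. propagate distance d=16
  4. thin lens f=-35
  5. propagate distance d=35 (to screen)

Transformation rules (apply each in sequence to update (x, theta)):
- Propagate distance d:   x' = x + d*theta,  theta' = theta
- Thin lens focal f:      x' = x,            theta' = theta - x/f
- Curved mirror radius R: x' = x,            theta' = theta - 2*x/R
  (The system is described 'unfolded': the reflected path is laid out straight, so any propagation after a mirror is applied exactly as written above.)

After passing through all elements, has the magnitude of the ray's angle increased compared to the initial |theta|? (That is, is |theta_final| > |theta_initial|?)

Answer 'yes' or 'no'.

Initial: x=10.0000 theta=0.1000
After 1 (propagate distance d=20): x=12.0000 theta=0.1000
After 2 (thin lens f=47): x=12.0000 theta=-73/470 (≈-0.1553)
After 3 (propagate distance d=16): x=2236/235 (≈9.5149) theta=-73/470 (≈-0.1553)
After 4 (thin lens f=-35): x=2236/235 (≈9.5149) theta=1917/16450 (≈0.1165)
After 5 (propagate distance d=35 (to screen)): x=6389/470 (≈13.5936) theta=1917/16450 (≈0.1165)
|theta_initial|=0.1000 |theta_final|=1917/16450 (≈0.1165) -> increased

Answer: yes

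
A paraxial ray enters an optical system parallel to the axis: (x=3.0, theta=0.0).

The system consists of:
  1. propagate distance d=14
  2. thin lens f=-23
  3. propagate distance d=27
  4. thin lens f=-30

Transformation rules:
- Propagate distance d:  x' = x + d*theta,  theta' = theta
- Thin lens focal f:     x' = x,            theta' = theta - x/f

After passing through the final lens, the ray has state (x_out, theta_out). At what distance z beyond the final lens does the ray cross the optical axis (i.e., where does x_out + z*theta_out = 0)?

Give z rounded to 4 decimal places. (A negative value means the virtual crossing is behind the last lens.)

Answer: -18.7500

Derivation:
Initial: x=3.0000 theta=0.0000
After 1 (propagate distance d=14): x=3.0000 theta=0.0000
After 2 (thin lens f=-23): x=3.0000 theta=3/23 (≈0.1304)
After 3 (propagate distance d=27): x=150/23 (≈6.5217) theta=3/23 (≈0.1304)
After 4 (thin lens f=-30): x=150/23 (≈6.5217) theta=8/23 (≈0.3478)
z_focus = -x_out/theta_out = -(150/23)/(8/23) = -18.7500
Rounded to 4 decimal places: z = -18.7500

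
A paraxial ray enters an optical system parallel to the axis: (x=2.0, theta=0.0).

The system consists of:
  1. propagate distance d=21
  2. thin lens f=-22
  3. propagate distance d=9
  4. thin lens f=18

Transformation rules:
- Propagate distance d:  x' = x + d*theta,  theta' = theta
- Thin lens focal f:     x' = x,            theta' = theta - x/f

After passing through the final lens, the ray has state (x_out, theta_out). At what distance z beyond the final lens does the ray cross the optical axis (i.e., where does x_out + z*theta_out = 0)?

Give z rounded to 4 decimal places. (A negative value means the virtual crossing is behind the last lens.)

Answer: 42.9231

Derivation:
Initial: x=2.0000 theta=0.0000
After 1 (propagate distance d=21): x=2.0000 theta=0.0000
After 2 (thin lens f=-22): x=2.0000 theta=1/11 (≈0.0909)
After 3 (propagate distance d=9): x=31/11 (≈2.8182) theta=1/11 (≈0.0909)
After 4 (thin lens f=18): x=31/11 (≈2.8182) theta=-13/198 (≈-0.0657)
z_focus = -x_out/theta_out = -(31/11)/(-13/198) = 558/13 ≈ 42.9231
Rounded to 4 decimal places: z = 42.9231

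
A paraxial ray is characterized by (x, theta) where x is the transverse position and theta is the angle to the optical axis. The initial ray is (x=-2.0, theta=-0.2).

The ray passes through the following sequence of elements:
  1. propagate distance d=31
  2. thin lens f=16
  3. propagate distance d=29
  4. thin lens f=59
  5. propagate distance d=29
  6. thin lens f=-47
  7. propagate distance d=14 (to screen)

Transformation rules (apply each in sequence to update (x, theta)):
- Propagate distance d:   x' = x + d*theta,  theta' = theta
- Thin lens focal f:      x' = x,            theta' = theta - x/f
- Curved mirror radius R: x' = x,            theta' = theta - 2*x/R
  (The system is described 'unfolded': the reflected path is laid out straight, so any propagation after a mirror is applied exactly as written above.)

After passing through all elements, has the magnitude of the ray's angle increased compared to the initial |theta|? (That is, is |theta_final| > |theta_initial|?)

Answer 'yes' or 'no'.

Answer: yes

Derivation:
Initial: x=-2.0000 theta=-0.2000
After 1 (propagate distance d=31): x=-8.2000 theta=-0.2000
After 2 (thin lens f=16): x=-8.2000 theta=0.3125
After 3 (propagate distance d=29): x=0.8625 theta=0.3125
After 4 (thin lens f=59): x=0.8625 theta=703/2360 (≈0.2979)
After 5 (propagate distance d=29): x=8969/944 (≈9.5011) theta=703/2360 (≈0.2979)
After 6 (thin lens f=-47): x=8969/944 (≈9.5011) theta=110927/221840 (≈0.5000)
After 7 (propagate distance d=14 (to screen)): x=3660693/221840 (≈16.5015) theta=110927/221840 (≈0.5000)
|theta_initial|=0.2000 |theta_final|=110927/221840 (≈0.5000) -> increased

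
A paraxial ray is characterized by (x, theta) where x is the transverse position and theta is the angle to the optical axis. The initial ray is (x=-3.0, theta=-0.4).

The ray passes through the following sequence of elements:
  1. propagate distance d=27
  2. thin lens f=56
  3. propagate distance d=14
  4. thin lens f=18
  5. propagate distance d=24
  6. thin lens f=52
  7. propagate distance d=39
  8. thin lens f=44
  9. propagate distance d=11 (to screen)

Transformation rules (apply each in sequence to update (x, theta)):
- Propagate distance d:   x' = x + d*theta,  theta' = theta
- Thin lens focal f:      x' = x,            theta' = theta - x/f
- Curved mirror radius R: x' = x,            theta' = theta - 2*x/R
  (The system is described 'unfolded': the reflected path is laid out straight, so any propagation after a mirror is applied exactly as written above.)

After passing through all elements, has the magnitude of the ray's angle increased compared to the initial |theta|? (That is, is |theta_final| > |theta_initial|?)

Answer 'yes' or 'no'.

Initial: x=-3.0000 theta=-0.4000
After 1 (propagate distance d=27): x=-13.8000 theta=-0.4000
After 2 (thin lens f=56): x=-13.8000 theta=-43/280 (≈-0.1536)
After 3 (propagate distance d=14): x=-15.9500 theta=-43/280 (≈-0.1536)
After 4 (thin lens f=18): x=-15.9500 theta=923/1260 (≈0.7325)
After 5 (propagate distance d=24): x=137/84 (≈1.6310) theta=923/1260 (≈0.7325)
After 6 (thin lens f=52): x=137/84 (≈1.6310) theta=6563/9360 (≈0.7012)
After 7 (propagate distance d=39): x=16227/560 (≈28.9768) theta=6563/9360 (≈0.7012)
After 8 (thin lens f=44): x=16227/560 (≈28.9768) theta=24569/576576 (≈0.0426)
After 9 (propagate distance d=11 (to screen)): x=7717081/262080 (≈29.4455) theta=24569/576576 (≈0.0426)
|theta_initial|=0.4000 |theta_final|=24569/576576 (≈0.0426) -> not increased

Answer: no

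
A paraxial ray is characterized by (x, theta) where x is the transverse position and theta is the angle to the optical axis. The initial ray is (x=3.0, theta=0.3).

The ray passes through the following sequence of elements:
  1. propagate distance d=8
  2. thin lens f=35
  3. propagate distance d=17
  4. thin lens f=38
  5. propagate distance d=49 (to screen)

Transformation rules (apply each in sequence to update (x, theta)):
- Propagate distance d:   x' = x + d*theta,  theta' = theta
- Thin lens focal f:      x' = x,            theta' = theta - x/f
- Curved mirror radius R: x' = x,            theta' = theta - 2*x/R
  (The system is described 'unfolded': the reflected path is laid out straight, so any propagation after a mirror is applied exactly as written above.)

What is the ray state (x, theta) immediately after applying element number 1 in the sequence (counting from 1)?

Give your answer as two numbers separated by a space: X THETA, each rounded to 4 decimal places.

Answer: 5.4000 0.3000

Derivation:
Initial: x=3.0000 theta=0.3000
After 1 (propagate distance d=8): x=5.4000 theta=0.3000
Rounded to 4 decimal places: x = 5.4000, theta = 0.3000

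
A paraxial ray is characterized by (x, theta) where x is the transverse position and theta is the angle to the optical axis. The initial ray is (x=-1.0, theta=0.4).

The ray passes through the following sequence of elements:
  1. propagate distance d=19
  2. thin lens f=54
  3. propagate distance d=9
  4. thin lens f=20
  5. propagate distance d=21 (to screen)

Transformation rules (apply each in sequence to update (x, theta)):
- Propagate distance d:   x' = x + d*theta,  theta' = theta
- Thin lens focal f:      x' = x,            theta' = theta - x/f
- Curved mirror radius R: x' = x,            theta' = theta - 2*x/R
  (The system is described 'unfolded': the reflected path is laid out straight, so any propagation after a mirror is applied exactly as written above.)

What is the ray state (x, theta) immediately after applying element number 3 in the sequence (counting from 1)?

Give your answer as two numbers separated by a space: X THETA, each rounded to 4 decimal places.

Answer: 9.1000 0.2778

Derivation:
Initial: x=-1.0000 theta=0.4000
After 1 (propagate distance d=19): x=6.6000 theta=0.4000
After 2 (thin lens f=54): x=6.6000 theta=5/18 (≈0.2778)
After 3 (propagate distance d=9): x=9.1000 theta=5/18 (≈0.2778)
Rounded to 4 decimal places: x = 9.1000, theta = 0.2778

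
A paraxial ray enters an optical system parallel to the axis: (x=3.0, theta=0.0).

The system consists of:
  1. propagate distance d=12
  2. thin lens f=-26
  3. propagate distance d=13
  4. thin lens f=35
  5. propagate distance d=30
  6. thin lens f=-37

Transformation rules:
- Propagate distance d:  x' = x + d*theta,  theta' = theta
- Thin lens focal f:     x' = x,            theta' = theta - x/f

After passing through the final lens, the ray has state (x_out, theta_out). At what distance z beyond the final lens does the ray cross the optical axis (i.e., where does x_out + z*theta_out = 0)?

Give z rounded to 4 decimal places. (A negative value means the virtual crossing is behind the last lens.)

Initial: x=3.0000 theta=0.0000
After 1 (propagate distance d=12): x=3.0000 theta=0.0000
After 2 (thin lens f=-26): x=3.0000 theta=3/26 (≈0.1154)
After 3 (propagate distance d=13): x=4.5000 theta=3/26 (≈0.1154)
After 4 (thin lens f=35): x=4.5000 theta=-6/455 (≈-0.0132)
After 5 (propagate distance d=30): x=747/182 (≈4.1044) theta=-6/455 (≈-0.0132)
After 6 (thin lens f=-37): x=747/182 (≈4.1044) theta=3291/33670 (≈0.0977)
z_focus = -x_out/theta_out = -(747/182)/(3291/33670) = -46065/1097 ≈ -41.9918
Rounded to 4 decimal places: z = -41.9918

Answer: -41.9918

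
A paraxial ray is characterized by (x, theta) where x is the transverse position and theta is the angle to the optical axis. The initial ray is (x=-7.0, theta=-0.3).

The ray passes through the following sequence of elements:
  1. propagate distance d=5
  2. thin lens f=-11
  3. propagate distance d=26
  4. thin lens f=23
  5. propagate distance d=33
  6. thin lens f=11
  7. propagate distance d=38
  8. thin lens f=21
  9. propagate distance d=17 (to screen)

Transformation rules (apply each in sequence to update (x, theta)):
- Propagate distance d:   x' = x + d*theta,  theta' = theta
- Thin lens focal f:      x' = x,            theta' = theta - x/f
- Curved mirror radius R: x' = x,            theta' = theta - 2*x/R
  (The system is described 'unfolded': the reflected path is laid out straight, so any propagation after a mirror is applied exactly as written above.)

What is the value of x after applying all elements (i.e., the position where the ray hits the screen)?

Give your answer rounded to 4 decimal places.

Answer: 51.7590

Derivation:
Initial: x=-7.0000 theta=-0.3000
After 1 (propagate distance d=5): x=-8.5000 theta=-0.3000
After 2 (thin lens f=-11): x=-8.5000 theta=-59/55 (≈-1.0727)
After 3 (propagate distance d=26): x=-4003/110 (≈-36.3909) theta=-59/55 (≈-1.0727)
After 4 (thin lens f=23): x=-4003/110 (≈-36.3909) theta=1289/2530 (≈0.5095)
After 5 (propagate distance d=33): x=-24766/1265 (≈-19.5779) theta=1289/2530 (≈0.5095)
After 6 (thin lens f=11): x=-24766/1265 (≈-19.5779) theta=63711/27830 (≈2.2893)
After 7 (propagate distance d=38): x=938083/13915 (≈67.4152) theta=63711/27830 (≈2.2893)
After 8 (thin lens f=21): x=938083/13915 (≈67.4152) theta=-107647/116886 (≈-0.9210)
After 9 (propagate distance d=17 (to screen)): x=30249491/584430 (≈51.7590) theta=-107647/116886 (≈-0.9210)
Rounded to 4 decimal places: x = 51.7590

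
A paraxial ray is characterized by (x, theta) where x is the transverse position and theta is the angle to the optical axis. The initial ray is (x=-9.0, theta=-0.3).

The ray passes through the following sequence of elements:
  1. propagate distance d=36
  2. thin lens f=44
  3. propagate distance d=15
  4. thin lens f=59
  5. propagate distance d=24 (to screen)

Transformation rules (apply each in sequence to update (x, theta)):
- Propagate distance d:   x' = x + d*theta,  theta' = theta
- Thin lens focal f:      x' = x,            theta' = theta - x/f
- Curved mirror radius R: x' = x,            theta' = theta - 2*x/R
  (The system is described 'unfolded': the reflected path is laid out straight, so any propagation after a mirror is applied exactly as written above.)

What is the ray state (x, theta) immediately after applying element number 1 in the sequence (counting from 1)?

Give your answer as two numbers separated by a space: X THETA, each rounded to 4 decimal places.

Answer: -19.8000 -0.3000

Derivation:
Initial: x=-9.0000 theta=-0.3000
After 1 (propagate distance d=36): x=-19.8000 theta=-0.3000
Rounded to 4 decimal places: x = -19.8000, theta = -0.3000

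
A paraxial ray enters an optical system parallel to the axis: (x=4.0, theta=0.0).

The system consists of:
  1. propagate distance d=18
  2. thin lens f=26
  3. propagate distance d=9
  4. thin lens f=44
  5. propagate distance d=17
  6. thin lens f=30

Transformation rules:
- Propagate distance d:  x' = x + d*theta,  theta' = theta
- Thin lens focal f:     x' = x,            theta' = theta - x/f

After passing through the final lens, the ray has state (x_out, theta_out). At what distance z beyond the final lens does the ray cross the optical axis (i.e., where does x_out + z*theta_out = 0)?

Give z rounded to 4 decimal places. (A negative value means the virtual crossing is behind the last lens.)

Answer: -5.6262

Derivation:
Initial: x=4.0000 theta=0.0000
After 1 (propagate distance d=18): x=4.0000 theta=0.0000
After 2 (thin lens f=26): x=4.0000 theta=-2/13 (≈-0.1538)
After 3 (propagate distance d=9): x=34/13 (≈2.6154) theta=-2/13 (≈-0.1538)
After 4 (thin lens f=44): x=34/13 (≈2.6154) theta=-61/286 (≈-0.2133)
After 5 (propagate distance d=17): x=-289/286 (≈-1.0105) theta=-61/286 (≈-0.2133)
After 6 (thin lens f=30): x=-289/286 (≈-1.0105) theta=-1541/8580 (≈-0.1796)
z_focus = -x_out/theta_out = -(-289/286)/(-1541/8580) = -8670/1541 ≈ -5.6262
Rounded to 4 decimal places: z = -5.6262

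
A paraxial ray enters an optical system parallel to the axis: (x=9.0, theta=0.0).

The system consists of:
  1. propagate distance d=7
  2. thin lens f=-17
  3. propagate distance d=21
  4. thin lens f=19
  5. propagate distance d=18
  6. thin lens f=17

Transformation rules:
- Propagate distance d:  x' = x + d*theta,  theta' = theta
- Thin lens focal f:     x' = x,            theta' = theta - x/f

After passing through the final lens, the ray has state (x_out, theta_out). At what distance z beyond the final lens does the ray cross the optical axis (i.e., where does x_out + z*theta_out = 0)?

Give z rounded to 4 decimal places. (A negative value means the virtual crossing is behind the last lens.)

Answer: 9.1892

Derivation:
Initial: x=9.0000 theta=0.0000
After 1 (propagate distance d=7): x=9.0000 theta=0.0000
After 2 (thin lens f=-17): x=9.0000 theta=9/17 (≈0.5294)
After 3 (propagate distance d=21): x=342/17 (≈20.1176) theta=9/17 (≈0.5294)
After 4 (thin lens f=19): x=342/17 (≈20.1176) theta=-9/17 (≈-0.5294)
After 5 (propagate distance d=18): x=180/17 (≈10.5882) theta=-9/17 (≈-0.5294)
After 6 (thin lens f=17): x=180/17 (≈10.5882) theta=-333/289 (≈-1.1522)
z_focus = -x_out/theta_out = -(180/17)/(-333/289) = 340/37 ≈ 9.1892
Rounded to 4 decimal places: z = 9.1892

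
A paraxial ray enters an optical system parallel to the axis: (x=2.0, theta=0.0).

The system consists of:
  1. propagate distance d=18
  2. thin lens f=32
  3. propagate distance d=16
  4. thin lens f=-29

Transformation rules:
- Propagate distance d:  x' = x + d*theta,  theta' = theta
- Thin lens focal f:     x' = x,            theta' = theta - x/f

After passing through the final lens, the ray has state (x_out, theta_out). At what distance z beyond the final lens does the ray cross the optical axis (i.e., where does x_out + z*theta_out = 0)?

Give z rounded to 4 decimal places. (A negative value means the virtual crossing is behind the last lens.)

Answer: 35.6923

Derivation:
Initial: x=2.0000 theta=0.0000
After 1 (propagate distance d=18): x=2.0000 theta=0.0000
After 2 (thin lens f=32): x=2.0000 theta=-0.0625
After 3 (propagate distance d=16): x=1.0000 theta=-0.0625
After 4 (thin lens f=-29): x=1.0000 theta=-13/464 (≈-0.0280)
z_focus = -x_out/theta_out = -(1.0000)/(-13/464) = 464/13 ≈ 35.6923
Rounded to 4 decimal places: z = 35.6923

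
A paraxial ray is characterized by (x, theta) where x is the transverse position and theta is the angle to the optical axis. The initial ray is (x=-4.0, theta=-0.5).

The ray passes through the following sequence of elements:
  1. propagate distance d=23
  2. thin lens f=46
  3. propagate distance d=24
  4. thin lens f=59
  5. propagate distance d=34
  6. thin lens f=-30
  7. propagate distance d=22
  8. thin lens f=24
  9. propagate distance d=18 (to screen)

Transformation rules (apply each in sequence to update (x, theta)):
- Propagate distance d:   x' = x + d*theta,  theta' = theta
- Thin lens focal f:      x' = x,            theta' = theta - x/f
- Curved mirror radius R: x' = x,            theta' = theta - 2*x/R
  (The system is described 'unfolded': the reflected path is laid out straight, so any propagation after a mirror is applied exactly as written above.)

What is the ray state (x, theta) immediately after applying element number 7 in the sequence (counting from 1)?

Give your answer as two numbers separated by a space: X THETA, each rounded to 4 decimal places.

Initial: x=-4.0000 theta=-0.5000
After 1 (propagate distance d=23): x=-15.5000 theta=-0.5000
After 2 (thin lens f=46): x=-15.5000 theta=-15/92 (≈-0.1630)
After 3 (propagate distance d=24): x=-893/46 (≈-19.4130) theta=-15/92 (≈-0.1630)
After 4 (thin lens f=59): x=-893/46 (≈-19.4130) theta=901/5428 (≈0.1660)
After 5 (propagate distance d=34): x=-18685/1357 (≈-13.7693) theta=901/5428 (≈0.1660)
After 6 (thin lens f=-30): x=-18685/1357 (≈-13.7693) theta=-4771/16284 (≈-0.2930)
After 7 (propagate distance d=22): x=-164591/8142 (≈-20.2151) theta=-4771/16284 (≈-0.2930)
Rounded to 4 decimal places: x = -20.2151, theta = -0.2930

Answer: -20.2151 -0.2930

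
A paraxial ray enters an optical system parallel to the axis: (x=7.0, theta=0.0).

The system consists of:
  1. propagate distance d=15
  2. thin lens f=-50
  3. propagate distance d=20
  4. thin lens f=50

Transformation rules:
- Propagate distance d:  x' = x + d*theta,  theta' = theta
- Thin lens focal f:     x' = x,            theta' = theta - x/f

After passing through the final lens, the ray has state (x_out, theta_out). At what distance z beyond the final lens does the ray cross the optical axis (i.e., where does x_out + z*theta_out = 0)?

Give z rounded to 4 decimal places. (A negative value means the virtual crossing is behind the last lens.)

Answer: 175.0000

Derivation:
Initial: x=7.0000 theta=0.0000
After 1 (propagate distance d=15): x=7.0000 theta=0.0000
After 2 (thin lens f=-50): x=7.0000 theta=0.1400
After 3 (propagate distance d=20): x=9.8000 theta=0.1400
After 4 (thin lens f=50): x=9.8000 theta=-0.0560
z_focus = -x_out/theta_out = -(9.8000)/(-0.0560) = 175.0000
Rounded to 4 decimal places: z = 175.0000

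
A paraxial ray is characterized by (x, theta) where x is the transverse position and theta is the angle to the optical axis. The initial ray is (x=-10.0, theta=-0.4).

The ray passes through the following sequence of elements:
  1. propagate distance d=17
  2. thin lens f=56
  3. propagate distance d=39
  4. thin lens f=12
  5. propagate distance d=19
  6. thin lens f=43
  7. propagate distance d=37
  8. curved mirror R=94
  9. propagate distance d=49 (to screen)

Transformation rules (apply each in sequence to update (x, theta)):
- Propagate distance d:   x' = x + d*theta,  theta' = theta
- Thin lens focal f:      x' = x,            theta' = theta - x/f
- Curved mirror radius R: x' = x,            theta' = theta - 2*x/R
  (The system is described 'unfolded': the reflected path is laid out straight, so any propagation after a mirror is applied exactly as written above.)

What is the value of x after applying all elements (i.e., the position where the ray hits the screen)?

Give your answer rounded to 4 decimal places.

Answer: 65.4113

Derivation:
Initial: x=-10.0000 theta=-0.4000
After 1 (propagate distance d=17): x=-16.8000 theta=-0.4000
After 2 (thin lens f=56): x=-16.8000 theta=-0.1000
After 3 (propagate distance d=39): x=-20.7000 theta=-0.1000
After 4 (thin lens f=12): x=-20.7000 theta=1.6250
After 5 (propagate distance d=19): x=10.1750 theta=1.6250
After 6 (thin lens f=43): x=10.1750 theta=597/430 (≈1.3884)
After 7 (propagate distance d=37): x=105857/1720 (≈61.5448) theta=597/430 (≈1.3884)
After 8 (curved mirror R=94): x=105857/1720 (≈61.5448) theta=6379/80840 (≈0.0789)
After 9 (propagate distance d=49 (to screen)): x=528785/8084 (≈65.4113) theta=6379/80840 (≈0.0789)
Rounded to 4 decimal places: x = 65.4113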